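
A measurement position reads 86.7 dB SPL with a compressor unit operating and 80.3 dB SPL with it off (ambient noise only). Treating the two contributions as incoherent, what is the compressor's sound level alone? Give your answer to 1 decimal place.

85.6 dB SPL

Remove the background by subtracting linear intensities:
L_src = 10·log₁₀(10^(86.7/10) − 10^(80.3/10)) = 10·log₁₀(360600000) = 85.6 dB SPL.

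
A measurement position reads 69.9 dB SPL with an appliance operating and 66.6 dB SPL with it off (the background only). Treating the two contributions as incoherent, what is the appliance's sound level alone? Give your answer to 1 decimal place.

Background correction is a power subtraction:
L_src = 10·log₁₀(10^(69.9/10) − 10^(66.6/10)) = 10·log₁₀(5201000) = 67.2 dB SPL.

67.2 dB SPL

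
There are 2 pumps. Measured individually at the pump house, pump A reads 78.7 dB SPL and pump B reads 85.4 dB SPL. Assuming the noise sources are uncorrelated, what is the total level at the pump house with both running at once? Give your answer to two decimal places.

86.24 dB SPL

Uncorrelated sources add in intensity (power), not in dB.
L_total = 10·log₁₀(10^(78.7/10) + 10^(85.4/10)) = 10·log₁₀(420900000) = 86.24 dB SPL.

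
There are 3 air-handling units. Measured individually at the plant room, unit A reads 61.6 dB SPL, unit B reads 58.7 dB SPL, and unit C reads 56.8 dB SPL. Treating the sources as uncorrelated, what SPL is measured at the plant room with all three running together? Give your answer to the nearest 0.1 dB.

Add the sources as powers (linear), then convert back to dB:
L_total = 10·log₁₀(10^(61.6/10) + 10^(58.7/10) + 10^(56.8/10)) = 10·log₁₀(2665000) = 64.3 dB SPL.

64.3 dB SPL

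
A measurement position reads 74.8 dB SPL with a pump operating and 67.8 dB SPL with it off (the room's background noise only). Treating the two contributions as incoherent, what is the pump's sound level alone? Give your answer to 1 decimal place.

73.8 dB SPL

Subtract intensities: L_src = 10·log₁₀(10^(L_total/10) − 10^(L_bg/10)).
L_src = 10·log₁₀(10^(74.8/10) − 10^(67.8/10)) = 10·log₁₀(24170000) = 73.8 dB SPL.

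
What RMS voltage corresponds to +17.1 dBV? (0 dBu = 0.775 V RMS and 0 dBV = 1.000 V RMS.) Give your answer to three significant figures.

7.16 V

V = 1.000 V × 10^(+17.1/20).
= 1.000 × 7.161 = 7.16 V.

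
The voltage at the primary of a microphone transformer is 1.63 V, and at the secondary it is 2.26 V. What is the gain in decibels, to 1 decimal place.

For a voltage ratio, dB = 20·log₁₀(V₂/V₁).
20·log₁₀(2.26/1.63) = 20·log₁₀(1.387) = 2.8 dB.

2.8 dB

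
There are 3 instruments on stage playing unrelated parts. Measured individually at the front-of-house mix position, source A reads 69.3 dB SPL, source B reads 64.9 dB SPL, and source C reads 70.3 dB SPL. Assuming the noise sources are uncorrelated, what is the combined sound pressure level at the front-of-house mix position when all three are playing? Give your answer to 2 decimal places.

Uncorrelated sources add in intensity (power), not in dB.
L_total = 10·log₁₀(10^(69.3/10) + 10^(64.9/10) + 10^(70.3/10)) = 10·log₁₀(22320000) = 73.49 dB SPL.

73.49 dB SPL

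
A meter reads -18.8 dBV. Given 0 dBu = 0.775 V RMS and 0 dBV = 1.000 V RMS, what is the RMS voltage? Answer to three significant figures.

0.115 V

V = 1.000 V × 10^(-18.8/20).
= 1.000 × 0.1148 = 0.115 V.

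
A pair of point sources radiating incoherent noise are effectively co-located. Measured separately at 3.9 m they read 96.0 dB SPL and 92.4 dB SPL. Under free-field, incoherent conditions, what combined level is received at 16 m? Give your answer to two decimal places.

Combined at 3.9 m: 10·log₁₀(10^(96.0/10)+10^(92.4/10)) = 97.573 dB SPL.
Then apply −20·log₁₀(16/3.9) = -12.261 dB → 85.31 dB SPL.

85.31 dB SPL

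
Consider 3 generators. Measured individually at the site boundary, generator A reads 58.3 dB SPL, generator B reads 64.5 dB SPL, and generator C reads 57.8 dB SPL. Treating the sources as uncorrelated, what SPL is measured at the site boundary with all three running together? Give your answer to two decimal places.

Incoherent sources sum as intensities:
L_total = 10·log₁₀(10^(58.3/10) + 10^(64.5/10) + 10^(57.8/10)) = 10·log₁₀(4097000) = 66.12 dB SPL.

66.12 dB SPL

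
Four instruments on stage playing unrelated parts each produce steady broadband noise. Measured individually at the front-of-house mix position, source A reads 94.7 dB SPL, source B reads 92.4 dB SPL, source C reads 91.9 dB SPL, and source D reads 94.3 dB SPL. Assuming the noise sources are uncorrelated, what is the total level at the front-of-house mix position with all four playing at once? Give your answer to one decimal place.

99.5 dB SPL

Incoherent sources sum as intensities:
L_total = 10·log₁₀(10^(94.7/10) + 10^(92.4/10) + 10^(91.9/10) + 10^(94.3/10)) = 10·log₁₀(8929000000) = 99.5 dB SPL.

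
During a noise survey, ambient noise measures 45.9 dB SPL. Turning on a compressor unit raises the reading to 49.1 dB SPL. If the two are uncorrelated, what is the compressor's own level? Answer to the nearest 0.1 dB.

46.3 dB SPL

Subtract intensities: L_src = 10·log₁₀(10^(L_total/10) − 10^(L_bg/10)).
L_src = 10·log₁₀(10^(49.1/10) − 10^(45.9/10)) = 10·log₁₀(42380) = 46.3 dB SPL.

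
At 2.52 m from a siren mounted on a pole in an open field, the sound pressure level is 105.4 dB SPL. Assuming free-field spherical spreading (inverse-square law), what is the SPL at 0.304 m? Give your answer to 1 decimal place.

123.8 dB SPL

Inverse-square spreading gives ΔL = −20·log₁₀(d₂/d₁).
ΔL = −20·log₁₀(0.304/2.52) = 18.37 dB, so L₂ = 105.4 + (18.37) = 123.8 dB SPL.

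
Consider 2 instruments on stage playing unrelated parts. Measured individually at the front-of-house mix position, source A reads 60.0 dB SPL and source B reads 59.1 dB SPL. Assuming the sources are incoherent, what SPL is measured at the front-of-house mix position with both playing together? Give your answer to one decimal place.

62.6 dB SPL

Incoherent sources sum as intensities:
L_total = 10·log₁₀(10^(60.0/10) + 10^(59.1/10)) = 10·log₁₀(1813000) = 62.6 dB SPL.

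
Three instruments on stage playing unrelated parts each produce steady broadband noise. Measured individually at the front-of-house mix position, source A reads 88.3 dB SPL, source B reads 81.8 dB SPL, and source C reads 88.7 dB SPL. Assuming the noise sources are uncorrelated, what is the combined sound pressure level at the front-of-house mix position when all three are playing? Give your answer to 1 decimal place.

92.0 dB SPL

Incoherent sources sum as intensities:
L_total = 10·log₁₀(10^(88.3/10) + 10^(81.8/10) + 10^(88.7/10)) = 10·log₁₀(1569000000) = 92.0 dB SPL.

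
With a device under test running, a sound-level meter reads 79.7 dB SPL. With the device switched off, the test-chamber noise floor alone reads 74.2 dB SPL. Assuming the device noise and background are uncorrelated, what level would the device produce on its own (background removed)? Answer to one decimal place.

Background correction is a power subtraction:
L_src = 10·log₁₀(10^(79.7/10) − 10^(74.2/10)) = 10·log₁₀(67020000) = 78.3 dB SPL.

78.3 dB SPL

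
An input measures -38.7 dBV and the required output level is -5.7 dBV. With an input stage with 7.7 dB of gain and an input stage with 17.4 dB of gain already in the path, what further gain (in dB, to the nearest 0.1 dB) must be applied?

7.9 dB

The required make-up gain is the shortfall in the dB sum.
G = -5.7 − (-38.7) − 7.7 − 17.4 = 7.9 dB.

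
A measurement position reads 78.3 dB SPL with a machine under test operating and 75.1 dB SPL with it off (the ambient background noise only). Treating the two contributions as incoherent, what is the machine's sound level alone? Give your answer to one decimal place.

75.5 dB SPL

Remove the background by subtracting linear intensities:
L_src = 10·log₁₀(10^(78.3/10) − 10^(75.1/10)) = 10·log₁₀(35250000) = 75.5 dB SPL.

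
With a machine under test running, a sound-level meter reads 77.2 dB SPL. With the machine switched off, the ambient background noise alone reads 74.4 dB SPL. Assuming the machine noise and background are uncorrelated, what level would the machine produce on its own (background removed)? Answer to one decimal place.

74.0 dB SPL

Remove the background by subtracting linear intensities:
L_src = 10·log₁₀(10^(77.2/10) − 10^(74.4/10)) = 10·log₁₀(24940000) = 74.0 dB SPL.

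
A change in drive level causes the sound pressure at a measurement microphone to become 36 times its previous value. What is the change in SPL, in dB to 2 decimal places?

Sound pressure is an amplitude quantity: ΔL = 20·log₁₀(p₂/p₁).
20·log₁₀(36) = 31.13 dB.

31.13 dB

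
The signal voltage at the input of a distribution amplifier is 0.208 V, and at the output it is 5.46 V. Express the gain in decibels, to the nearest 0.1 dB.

28.4 dB

For a voltage ratio, dB = 20·log₁₀(V₂/V₁).
20·log₁₀(5.46/0.208) = 20·log₁₀(26.25) = 28.4 dB.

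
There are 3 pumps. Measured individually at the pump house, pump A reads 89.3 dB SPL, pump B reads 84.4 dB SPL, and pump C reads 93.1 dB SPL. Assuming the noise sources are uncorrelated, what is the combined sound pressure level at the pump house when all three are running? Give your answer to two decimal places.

95.01 dB SPL

Uncorrelated sources add in intensity (power), not in dB.
L_total = 10·log₁₀(10^(89.3/10) + 10^(84.4/10) + 10^(93.1/10)) = 10·log₁₀(3168000000) = 95.01 dB SPL.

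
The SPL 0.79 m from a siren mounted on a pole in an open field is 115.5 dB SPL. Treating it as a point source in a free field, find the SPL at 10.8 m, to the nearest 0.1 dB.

Inverse-square spreading gives ΔL = −20·log₁₀(d₂/d₁).
ΔL = −20·log₁₀(10.8/0.79) = -22.72 dB, so L₂ = 115.5 + (-22.72) = 92.8 dB SPL.

92.8 dB SPL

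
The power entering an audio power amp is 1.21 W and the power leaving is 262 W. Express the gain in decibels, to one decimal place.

23.4 dB

Power ratio → dB uses the 10·log₁₀ form:
10·log₁₀(262/1.21) = 10·log₁₀(216.5) = 23.4 dB.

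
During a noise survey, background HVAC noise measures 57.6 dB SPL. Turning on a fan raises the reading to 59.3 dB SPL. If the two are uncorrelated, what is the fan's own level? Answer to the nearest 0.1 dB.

Background correction is a power subtraction:
L_src = 10·log₁₀(10^(59.3/10) − 10^(57.6/10)) = 10·log₁₀(275700) = 54.4 dB SPL.

54.4 dB SPL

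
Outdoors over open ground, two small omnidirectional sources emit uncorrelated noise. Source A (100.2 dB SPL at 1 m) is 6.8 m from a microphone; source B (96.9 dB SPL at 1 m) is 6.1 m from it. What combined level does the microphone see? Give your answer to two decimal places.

85.54 dB SPL

At the listener: L_A = 100.2 − 20·log₁₀(6.8) = 83.550 dB; L_B = 96.9 − 20·log₁₀(6.1) = 81.193 dB.
Combined: 10·log₁₀(10^(83.550/10)+10^(81.193/10)) = 85.54 dB SPL.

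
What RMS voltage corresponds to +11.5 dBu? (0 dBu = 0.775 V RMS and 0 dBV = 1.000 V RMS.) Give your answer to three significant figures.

2.91 V

V = 0.775 V × 10^(+11.5/20).
= 0.775 × 3.758 = 2.91 V.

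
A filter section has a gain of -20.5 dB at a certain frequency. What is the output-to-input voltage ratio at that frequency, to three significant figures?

Voltage ratio = 10^(dB/20).
10^(-20.5/20) = 10^(-1.025) = 0.0944.

0.0944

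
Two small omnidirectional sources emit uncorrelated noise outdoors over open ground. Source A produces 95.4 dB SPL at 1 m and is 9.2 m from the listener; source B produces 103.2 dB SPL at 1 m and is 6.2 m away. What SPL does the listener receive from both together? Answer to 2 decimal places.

87.67 dB SPL

At the listener: L_A = 95.4 − 20·log₁₀(9.2) = 76.124 dB; L_B = 103.2 − 20·log₁₀(6.2) = 87.352 dB.
Combined: 10·log₁₀(10^(76.124/10)+10^(87.352/10)) = 87.67 dB SPL.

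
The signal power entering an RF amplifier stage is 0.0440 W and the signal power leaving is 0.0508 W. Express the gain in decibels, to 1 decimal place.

0.6 dB

Power is a power quantity, so gain = 10·log₁₀(P_out/P_in).
10·log₁₀(0.0508/0.0440) = 10·log₁₀(1.155) = 0.6 dB.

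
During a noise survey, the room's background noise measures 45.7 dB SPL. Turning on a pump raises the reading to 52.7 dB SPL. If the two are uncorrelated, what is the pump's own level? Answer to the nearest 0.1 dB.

51.7 dB SPL

Remove the background by subtracting linear intensities:
L_src = 10·log₁₀(10^(52.7/10) − 10^(45.7/10)) = 10·log₁₀(149100) = 51.7 dB SPL.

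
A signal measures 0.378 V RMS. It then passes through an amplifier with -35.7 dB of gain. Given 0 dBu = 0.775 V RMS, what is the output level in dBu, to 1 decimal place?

-41.9 dBu

Input level: 20·log₁₀(0.378/0.775) = -6.24 dBu.
Output: -6.24 − 35.7 = -41.9 dBu.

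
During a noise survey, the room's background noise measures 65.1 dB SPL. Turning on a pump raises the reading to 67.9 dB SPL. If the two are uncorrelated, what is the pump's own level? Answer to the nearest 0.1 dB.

64.7 dB SPL

Remove the background by subtracting linear intensities:
L_src = 10·log₁₀(10^(67.9/10) − 10^(65.1/10)) = 10·log₁₀(2930000) = 64.7 dB SPL.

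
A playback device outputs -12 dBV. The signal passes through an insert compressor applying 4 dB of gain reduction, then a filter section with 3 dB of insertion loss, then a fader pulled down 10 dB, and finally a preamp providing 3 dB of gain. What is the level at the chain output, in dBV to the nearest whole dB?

Gain stages sum in dB:
-12 − 4 − 3 − 10 + 3 = -26 dBV.

-26 dBV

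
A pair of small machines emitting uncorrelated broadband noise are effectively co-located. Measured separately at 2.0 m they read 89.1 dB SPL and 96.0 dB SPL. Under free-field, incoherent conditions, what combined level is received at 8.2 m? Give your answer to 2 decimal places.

Combined at 2.0 m: 10·log₁₀(10^(89.1/10)+10^(96.0/10)) = 96.807 dB SPL.
Then apply −20·log₁₀(8.2/2.0) = -12.256 dB → 84.55 dB SPL.

84.55 dB SPL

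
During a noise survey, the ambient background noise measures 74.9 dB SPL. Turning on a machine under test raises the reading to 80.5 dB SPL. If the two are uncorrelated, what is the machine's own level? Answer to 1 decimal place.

Subtract intensities: L_src = 10·log₁₀(10^(L_total/10) − 10^(L_bg/10)).
L_src = 10·log₁₀(10^(80.5/10) − 10^(74.9/10)) = 10·log₁₀(81300000) = 79.1 dB SPL.

79.1 dB SPL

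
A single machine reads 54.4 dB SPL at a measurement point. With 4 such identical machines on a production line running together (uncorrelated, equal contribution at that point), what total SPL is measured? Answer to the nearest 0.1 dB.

4 equal incoherent sources raise the level by 10·log₁₀(4) = 6.02 dB.
L_total = 54.4 + 6.02 = 60.4 dB SPL.

60.4 dB SPL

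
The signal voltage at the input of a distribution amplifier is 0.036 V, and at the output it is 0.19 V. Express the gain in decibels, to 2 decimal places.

Voltage ratio → dB uses the 20·log₁₀ form:
20·log₁₀(0.19/0.036) = 20·log₁₀(5.278) = 14.45 dB.

14.45 dB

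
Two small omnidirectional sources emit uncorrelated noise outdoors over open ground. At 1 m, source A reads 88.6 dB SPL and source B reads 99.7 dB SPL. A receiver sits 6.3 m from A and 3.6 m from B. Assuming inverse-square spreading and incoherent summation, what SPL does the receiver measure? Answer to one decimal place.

88.7 dB SPL

At the listener: L_A = 88.6 − 20·log₁₀(6.3) = 72.61 dB; L_B = 99.7 − 20·log₁₀(3.6) = 88.57 dB.
Combined: 10·log₁₀(10^(72.61/10)+10^(88.57/10)) = 88.7 dB SPL.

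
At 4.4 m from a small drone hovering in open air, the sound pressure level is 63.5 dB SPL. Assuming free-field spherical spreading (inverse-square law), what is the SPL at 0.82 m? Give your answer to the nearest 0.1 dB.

78.1 dB SPL

For a point source in a free field, ΔL = −20·log₁₀(d₂/d₁).
ΔL = −20·log₁₀(0.82/4.4) = 14.59 dB, so L₂ = 63.5 + (14.59) = 78.1 dB SPL.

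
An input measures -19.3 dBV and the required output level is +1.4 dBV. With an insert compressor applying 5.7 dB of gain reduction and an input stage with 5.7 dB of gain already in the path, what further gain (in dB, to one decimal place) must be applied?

20.7 dB

The required make-up gain is the shortfall in the dB sum.
G = +1.4 − (-19.3) + 5.7 − 5.7 = 20.7 dB.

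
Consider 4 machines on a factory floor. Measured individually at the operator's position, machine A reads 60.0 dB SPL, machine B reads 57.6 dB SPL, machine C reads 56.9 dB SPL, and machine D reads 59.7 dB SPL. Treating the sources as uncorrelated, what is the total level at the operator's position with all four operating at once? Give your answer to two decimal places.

Incoherent sources sum as intensities:
L_total = 10·log₁₀(10^(60.0/10) + 10^(57.6/10) + 10^(56.9/10) + 10^(59.7/10)) = 10·log₁₀(2998000) = 64.77 dB SPL.

64.77 dB SPL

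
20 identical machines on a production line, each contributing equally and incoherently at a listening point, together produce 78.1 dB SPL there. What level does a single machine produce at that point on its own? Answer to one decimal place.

65.1 dB SPL

20 equal incoherent sources add 10·log₁₀(20) = 13.01 dB over one source.
L_one = 78.1 − 13.01 = 65.1 dB SPL.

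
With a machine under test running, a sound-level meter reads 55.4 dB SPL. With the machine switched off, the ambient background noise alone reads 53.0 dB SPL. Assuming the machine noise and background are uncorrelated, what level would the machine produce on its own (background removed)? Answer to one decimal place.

51.7 dB SPL

Remove the background by subtracting linear intensities:
L_src = 10·log₁₀(10^(55.4/10) − 10^(53.0/10)) = 10·log₁₀(147200) = 51.7 dB SPL.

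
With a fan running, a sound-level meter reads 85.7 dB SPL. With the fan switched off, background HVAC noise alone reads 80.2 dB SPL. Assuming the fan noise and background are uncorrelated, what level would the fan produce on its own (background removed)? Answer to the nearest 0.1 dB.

84.3 dB SPL

Remove the background by subtracting linear intensities:
L_src = 10·log₁₀(10^(85.7/10) − 10^(80.2/10)) = 10·log₁₀(266800000) = 84.3 dB SPL.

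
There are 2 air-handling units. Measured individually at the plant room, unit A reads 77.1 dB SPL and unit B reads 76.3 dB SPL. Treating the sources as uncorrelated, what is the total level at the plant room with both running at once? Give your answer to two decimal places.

79.73 dB SPL

Add the sources as powers (linear), then convert back to dB:
L_total = 10·log₁₀(10^(77.1/10) + 10^(76.3/10)) = 10·log₁₀(93940000) = 79.73 dB SPL.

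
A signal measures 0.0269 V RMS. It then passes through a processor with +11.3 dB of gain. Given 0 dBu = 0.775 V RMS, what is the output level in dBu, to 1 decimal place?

-17.9 dBu

Input level: 20·log₁₀(0.0269/0.775) = -29.19 dBu.
Output: -29.19 + 11.3 = -17.9 dBu.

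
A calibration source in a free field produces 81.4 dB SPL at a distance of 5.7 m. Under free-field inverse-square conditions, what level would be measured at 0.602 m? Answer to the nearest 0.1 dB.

100.9 dB SPL

Inverse-square spreading gives ΔL = −20·log₁₀(d₂/d₁).
ΔL = −20·log₁₀(0.602/5.7) = 19.53 dB, so L₂ = 81.4 + (19.53) = 100.9 dB SPL.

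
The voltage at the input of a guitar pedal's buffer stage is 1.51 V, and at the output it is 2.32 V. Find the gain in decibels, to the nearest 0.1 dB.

3.7 dB

Voltage ratio → dB uses the 20·log₁₀ form:
20·log₁₀(2.32/1.51) = 20·log₁₀(1.536) = 3.7 dB.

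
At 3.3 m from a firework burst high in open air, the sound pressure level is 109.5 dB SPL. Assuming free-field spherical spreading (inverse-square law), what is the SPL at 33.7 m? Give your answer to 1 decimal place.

89.3 dB SPL

For a point source in a free field, ΔL = −20·log₁₀(d₂/d₁).
ΔL = −20·log₁₀(33.7/3.3) = -20.18 dB, so L₂ = 109.5 + (-20.18) = 89.3 dB SPL.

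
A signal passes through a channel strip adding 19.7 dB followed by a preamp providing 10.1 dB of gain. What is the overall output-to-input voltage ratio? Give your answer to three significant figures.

Net gain = 19.7 + 10.1 = 29.8 dB.
Voltage ratio = 10^(29.8/20) = 30.9.

30.9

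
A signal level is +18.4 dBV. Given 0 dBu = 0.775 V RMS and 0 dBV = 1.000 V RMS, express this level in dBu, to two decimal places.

The offset between the scales is 20·log₁₀(0.775/1.000) = −2.214 dB.
So dBu = +18.4 + 2.214 = +20.61 dBu.

+20.61 dBu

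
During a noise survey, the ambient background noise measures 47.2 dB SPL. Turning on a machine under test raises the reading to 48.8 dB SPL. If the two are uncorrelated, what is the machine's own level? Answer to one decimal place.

Remove the background by subtracting linear intensities:
L_src = 10·log₁₀(10^(48.8/10) − 10^(47.2/10)) = 10·log₁₀(23380) = 43.7 dB SPL.

43.7 dB SPL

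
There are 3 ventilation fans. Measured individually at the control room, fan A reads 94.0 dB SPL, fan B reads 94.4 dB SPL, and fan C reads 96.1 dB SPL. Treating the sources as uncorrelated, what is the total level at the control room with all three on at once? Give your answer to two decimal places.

Incoherent sources sum as intensities:
L_total = 10·log₁₀(10^(94.0/10) + 10^(94.4/10) + 10^(96.1/10)) = 10·log₁₀(9340000000) = 99.70 dB SPL.

99.70 dB SPL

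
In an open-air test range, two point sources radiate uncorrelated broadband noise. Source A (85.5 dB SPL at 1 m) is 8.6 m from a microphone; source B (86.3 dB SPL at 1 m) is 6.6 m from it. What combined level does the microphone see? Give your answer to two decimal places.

71.64 dB SPL

At the listener: L_A = 85.5 − 20·log₁₀(8.6) = 66.810 dB; L_B = 86.3 − 20·log₁₀(6.6) = 69.909 dB.
Combined: 10·log₁₀(10^(66.810/10)+10^(69.909/10)) = 71.64 dB SPL.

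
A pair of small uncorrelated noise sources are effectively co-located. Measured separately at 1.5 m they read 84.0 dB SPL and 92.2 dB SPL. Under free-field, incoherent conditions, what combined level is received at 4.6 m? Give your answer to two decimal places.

83.08 dB SPL

Combined at 1.5 m: 10·log₁₀(10^(84.0/10)+10^(92.2/10)) = 92.812 dB SPL.
Then apply −20·log₁₀(4.6/1.5) = -9.733 dB → 83.08 dB SPL.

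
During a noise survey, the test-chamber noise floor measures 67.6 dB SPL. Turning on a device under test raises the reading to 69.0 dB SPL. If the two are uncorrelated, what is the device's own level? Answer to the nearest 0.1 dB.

Background correction is a power subtraction:
L_src = 10·log₁₀(10^(69.0/10) − 10^(67.6/10)) = 10·log₁₀(2189000) = 63.4 dB SPL.

63.4 dB SPL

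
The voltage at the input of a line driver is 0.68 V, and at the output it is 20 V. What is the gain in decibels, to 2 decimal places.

Voltage ratio → dB uses the 20·log₁₀ form:
20·log₁₀(20/0.68) = 20·log₁₀(29.41) = 29.37 dB.

29.37 dB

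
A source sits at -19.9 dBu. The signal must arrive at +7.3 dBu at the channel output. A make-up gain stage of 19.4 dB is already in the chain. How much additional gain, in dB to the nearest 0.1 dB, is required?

The required make-up gain is the shortfall in the dB sum.
G = +7.3 − (-19.9) − 19.4 = 7.8 dB.

7.8 dB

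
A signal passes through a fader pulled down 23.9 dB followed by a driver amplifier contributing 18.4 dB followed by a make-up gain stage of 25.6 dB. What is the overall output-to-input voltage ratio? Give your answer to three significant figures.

Net gain = (−23.9) + 18.4 + 25.6 = 20.1 dB.
Voltage ratio = 10^(20.1/20) = 10.1.

10.1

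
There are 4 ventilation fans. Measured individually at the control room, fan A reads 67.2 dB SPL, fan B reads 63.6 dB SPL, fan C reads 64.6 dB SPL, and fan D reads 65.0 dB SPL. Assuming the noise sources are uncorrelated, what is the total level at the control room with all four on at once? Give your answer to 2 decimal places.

Uncorrelated sources add in intensity (power), not in dB.
L_total = 10·log₁₀(10^(67.2/10) + 10^(63.6/10) + 10^(64.6/10) + 10^(65.0/10)) = 10·log₁₀(13590000) = 71.33 dB SPL.

71.33 dB SPL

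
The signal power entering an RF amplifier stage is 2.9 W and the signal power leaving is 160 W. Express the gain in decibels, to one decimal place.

17.4 dB

Power ratio → dB uses the 10·log₁₀ form:
10·log₁₀(160/2.9) = 10·log₁₀(55.17) = 17.4 dB.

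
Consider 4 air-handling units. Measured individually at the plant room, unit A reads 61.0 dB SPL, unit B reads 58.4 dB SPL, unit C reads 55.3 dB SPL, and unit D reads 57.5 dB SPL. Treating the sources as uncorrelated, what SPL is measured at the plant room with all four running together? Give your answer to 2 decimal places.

Uncorrelated sources add in intensity (power), not in dB.
L_total = 10·log₁₀(10^(61.0/10) + 10^(58.4/10) + 10^(55.3/10) + 10^(57.5/10)) = 10·log₁₀(2852000) = 64.55 dB SPL.

64.55 dB SPL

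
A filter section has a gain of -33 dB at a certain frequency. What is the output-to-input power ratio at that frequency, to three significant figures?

0.000501

Power ratio = 10^(dB/10).
10^(-33/10) = 10^(-3.300) = 0.000501.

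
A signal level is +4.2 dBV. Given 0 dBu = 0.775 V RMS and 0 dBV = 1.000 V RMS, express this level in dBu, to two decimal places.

+6.41 dBu

The offset between the scales is 20·log₁₀(0.775/1.000) = −2.214 dB.
So dBu = +4.2 + 2.214 = +6.41 dBu.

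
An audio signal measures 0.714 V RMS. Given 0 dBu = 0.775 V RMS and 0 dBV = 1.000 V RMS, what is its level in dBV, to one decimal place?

-2.9 dBV

dBV = 20·log₁₀(V / 1.000 V).
20·log₁₀(0.714/1.000) = -2.9 dBV.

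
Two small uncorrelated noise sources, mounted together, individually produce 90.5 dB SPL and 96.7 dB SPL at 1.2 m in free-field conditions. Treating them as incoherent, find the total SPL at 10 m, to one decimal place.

79.2 dB SPL

Combined at 1.2 m: 10·log₁₀(10^(90.5/10)+10^(96.7/10)) = 97.63 dB SPL.
Then apply −20·log₁₀(10/1.2) = -18.42 dB → 79.2 dB SPL.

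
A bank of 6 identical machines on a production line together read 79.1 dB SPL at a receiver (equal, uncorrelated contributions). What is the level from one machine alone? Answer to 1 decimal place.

6 equal incoherent sources add 10·log₁₀(6) = 7.78 dB over one source.
L_one = 79.1 − 7.78 = 71.3 dB SPL.

71.3 dB SPL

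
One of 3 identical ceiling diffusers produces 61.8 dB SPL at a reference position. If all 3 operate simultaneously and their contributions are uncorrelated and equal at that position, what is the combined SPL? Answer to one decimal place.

3 equal incoherent sources raise the level by 10·log₁₀(3) = 4.77 dB.
L_total = 61.8 + 4.77 = 66.6 dB SPL.

66.6 dB SPL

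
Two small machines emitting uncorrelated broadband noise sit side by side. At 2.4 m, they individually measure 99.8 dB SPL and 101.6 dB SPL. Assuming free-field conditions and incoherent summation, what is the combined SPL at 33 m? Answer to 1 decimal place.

81.0 dB SPL

Combined at 2.4 m: 10·log₁₀(10^(99.8/10)+10^(101.6/10)) = 103.80 dB SPL.
Then apply −20·log₁₀(33/2.4) = -22.77 dB → 81.0 dB SPL.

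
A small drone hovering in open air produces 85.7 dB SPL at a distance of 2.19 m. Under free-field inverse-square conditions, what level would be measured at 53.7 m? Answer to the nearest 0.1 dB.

57.9 dB SPL

Inverse-square spreading gives ΔL = −20·log₁₀(d₂/d₁).
ΔL = −20·log₁₀(53.7/2.19) = -27.79 dB, so L₂ = 85.7 + (-27.79) = 57.9 dB SPL.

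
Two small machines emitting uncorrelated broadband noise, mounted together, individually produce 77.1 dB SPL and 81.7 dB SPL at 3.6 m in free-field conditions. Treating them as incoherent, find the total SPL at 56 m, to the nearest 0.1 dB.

Combined at 3.6 m: 10·log₁₀(10^(77.1/10)+10^(81.7/10)) = 82.99 dB SPL.
Then apply −20·log₁₀(56/3.6) = -23.84 dB → 59.2 dB SPL.

59.2 dB SPL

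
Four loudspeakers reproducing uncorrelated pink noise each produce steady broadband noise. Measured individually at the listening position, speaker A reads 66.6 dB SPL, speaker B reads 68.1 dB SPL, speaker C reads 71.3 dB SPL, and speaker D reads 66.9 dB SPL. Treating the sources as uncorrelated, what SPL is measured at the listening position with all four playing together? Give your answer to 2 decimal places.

Incoherent sources sum as intensities:
L_total = 10·log₁₀(10^(66.6/10) + 10^(68.1/10) + 10^(71.3/10) + 10^(66.9/10)) = 10·log₁₀(29410000) = 74.69 dB SPL.

74.69 dB SPL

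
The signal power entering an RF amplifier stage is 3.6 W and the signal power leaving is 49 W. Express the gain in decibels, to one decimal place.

11.3 dB

Power ratio → dB uses the 10·log₁₀ form:
10·log₁₀(49/3.6) = 10·log₁₀(13.61) = 11.3 dB.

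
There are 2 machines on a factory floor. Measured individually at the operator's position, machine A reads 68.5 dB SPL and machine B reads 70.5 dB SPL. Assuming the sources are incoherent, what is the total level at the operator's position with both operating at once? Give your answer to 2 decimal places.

72.62 dB SPL

Incoherent sources sum as intensities:
L_total = 10·log₁₀(10^(68.5/10) + 10^(70.5/10)) = 10·log₁₀(18300000) = 72.62 dB SPL.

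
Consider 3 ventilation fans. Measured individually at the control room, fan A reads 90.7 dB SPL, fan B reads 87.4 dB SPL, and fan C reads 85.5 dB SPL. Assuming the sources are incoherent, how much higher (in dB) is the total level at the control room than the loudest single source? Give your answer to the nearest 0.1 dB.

Add the sources as powers (linear), then convert back to dB:
L_total = 10·log₁₀(10^(90.7/10) + 10^(87.4/10) + 10^(85.5/10)) = 93.18 dB SPL.
Excess over the loudest (90.7 dB): 93.18 − 90.7 = 2.5 dB.

2.5 dB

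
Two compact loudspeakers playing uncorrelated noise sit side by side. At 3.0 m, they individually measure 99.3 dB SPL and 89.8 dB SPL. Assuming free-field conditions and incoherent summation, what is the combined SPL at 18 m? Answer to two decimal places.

Combined at 3.0 m: 10·log₁₀(10^(99.3/10)+10^(89.8/10)) = 99.762 dB SPL.
Then apply −20·log₁₀(18/3.0) = -15.563 dB → 84.20 dB SPL.

84.20 dB SPL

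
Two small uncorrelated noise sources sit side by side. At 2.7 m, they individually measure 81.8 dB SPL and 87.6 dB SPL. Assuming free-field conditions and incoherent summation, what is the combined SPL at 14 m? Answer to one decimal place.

74.3 dB SPL

Combined at 2.7 m: 10·log₁₀(10^(81.8/10)+10^(87.6/10)) = 88.61 dB SPL.
Then apply −20·log₁₀(14/2.7) = -14.30 dB → 74.3 dB SPL.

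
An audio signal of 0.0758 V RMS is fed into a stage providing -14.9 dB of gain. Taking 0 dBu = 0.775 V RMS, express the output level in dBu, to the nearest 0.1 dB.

-35.1 dBu

Input level: 20·log₁₀(0.0758/0.775) = -20.19 dBu.
Output: -20.19 − 14.9 = -35.1 dBu.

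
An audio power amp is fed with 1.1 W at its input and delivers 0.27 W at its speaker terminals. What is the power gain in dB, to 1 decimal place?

Power ratio → dB uses the 10·log₁₀ form:
10·log₁₀(0.27/1.1) = 10·log₁₀(0.2455) = -6.1 dB.

-6.1 dB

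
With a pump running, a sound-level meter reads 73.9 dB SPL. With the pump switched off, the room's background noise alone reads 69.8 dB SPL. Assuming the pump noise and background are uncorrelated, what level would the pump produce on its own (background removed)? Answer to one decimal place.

Background correction is a power subtraction:
L_src = 10·log₁₀(10^(73.9/10) − 10^(69.8/10)) = 10·log₁₀(15000000) = 71.8 dB SPL.

71.8 dB SPL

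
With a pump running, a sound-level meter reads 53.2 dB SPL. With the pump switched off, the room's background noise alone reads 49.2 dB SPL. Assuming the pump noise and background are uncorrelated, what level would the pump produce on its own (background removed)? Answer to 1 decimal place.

51.0 dB SPL

Background correction is a power subtraction:
L_src = 10·log₁₀(10^(53.2/10) − 10^(49.2/10)) = 10·log₁₀(125800) = 51.0 dB SPL.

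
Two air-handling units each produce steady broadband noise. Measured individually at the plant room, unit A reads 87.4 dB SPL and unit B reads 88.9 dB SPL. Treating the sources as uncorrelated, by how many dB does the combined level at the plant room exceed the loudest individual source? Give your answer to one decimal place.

Uncorrelated sources add in intensity (power), not in dB.
L_total = 10·log₁₀(10^(87.4/10) + 10^(88.9/10)) = 91.22 dB SPL.
Excess over the loudest (88.9 dB): 91.22 − 88.9 = 2.3 dB.

2.3 dB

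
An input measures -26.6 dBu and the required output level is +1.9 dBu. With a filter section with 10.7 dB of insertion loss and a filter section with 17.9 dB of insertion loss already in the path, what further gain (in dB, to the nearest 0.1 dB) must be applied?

57.1 dB

The required make-up gain is the shortfall in the dB sum.
G = +1.9 − (-26.6) + 10.7 + 17.9 = 57.1 dB.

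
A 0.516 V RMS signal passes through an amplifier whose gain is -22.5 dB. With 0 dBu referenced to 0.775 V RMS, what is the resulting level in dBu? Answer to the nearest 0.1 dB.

Input level: 20·log₁₀(0.516/0.775) = -3.53 dBu.
Output: -3.53 − 22.5 = -26.0 dBu.

-26.0 dBu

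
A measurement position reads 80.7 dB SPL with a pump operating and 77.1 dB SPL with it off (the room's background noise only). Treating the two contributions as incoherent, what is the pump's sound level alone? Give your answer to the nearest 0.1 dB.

Remove the background by subtracting linear intensities:
L_src = 10·log₁₀(10^(80.7/10) − 10^(77.1/10)) = 10·log₁₀(66200000) = 78.2 dB SPL.

78.2 dB SPL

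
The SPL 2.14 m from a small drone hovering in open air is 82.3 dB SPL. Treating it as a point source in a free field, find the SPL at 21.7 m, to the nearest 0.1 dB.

62.2 dB SPL

For a point source in a free field, ΔL = −20·log₁₀(d₂/d₁).
ΔL = −20·log₁₀(21.7/2.14) = -20.12 dB, so L₂ = 82.3 + (-20.12) = 62.2 dB SPL.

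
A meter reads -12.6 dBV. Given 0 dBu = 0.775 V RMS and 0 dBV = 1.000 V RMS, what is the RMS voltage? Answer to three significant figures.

0.234 V

V = 1.000 V × 10^(-12.6/20).
= 1.000 × 0.2344 = 0.234 V.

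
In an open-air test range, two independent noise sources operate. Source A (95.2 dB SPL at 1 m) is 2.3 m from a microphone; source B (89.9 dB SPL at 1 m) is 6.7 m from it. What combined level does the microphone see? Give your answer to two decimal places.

88.11 dB SPL

At the listener: L_A = 95.2 − 20·log₁₀(2.3) = 87.965 dB; L_B = 89.9 − 20·log₁₀(6.7) = 73.379 dB.
Combined: 10·log₁₀(10^(87.965/10)+10^(73.379/10)) = 88.11 dB SPL.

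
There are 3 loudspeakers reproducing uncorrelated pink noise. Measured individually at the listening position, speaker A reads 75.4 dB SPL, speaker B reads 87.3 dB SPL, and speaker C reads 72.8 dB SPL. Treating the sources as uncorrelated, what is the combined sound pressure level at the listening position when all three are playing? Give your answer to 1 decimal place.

87.7 dB SPL

Add the sources as powers (linear), then convert back to dB:
L_total = 10·log₁₀(10^(75.4/10) + 10^(87.3/10) + 10^(72.8/10)) = 10·log₁₀(590800000) = 87.7 dB SPL.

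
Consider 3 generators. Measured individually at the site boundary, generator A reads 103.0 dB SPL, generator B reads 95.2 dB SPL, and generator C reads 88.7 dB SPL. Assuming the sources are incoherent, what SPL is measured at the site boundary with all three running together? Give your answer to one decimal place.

Add the sources as powers (linear), then convert back to dB:
L_total = 10·log₁₀(10^(103.0/10) + 10^(95.2/10) + 10^(88.7/10)) = 10·log₁₀(24005000000) = 103.8 dB SPL.

103.8 dB SPL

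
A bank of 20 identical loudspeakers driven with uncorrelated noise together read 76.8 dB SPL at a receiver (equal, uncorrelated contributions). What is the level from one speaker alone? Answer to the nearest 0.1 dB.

20 equal incoherent sources add 10·log₁₀(20) = 13.01 dB over one source.
L_one = 76.8 − 13.01 = 63.8 dB SPL.

63.8 dB SPL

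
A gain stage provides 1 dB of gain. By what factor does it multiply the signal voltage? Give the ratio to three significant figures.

Voltage ratio = 10^(dB/20).
10^(1/20) = 10^(0.05000) = 1.12.

1.12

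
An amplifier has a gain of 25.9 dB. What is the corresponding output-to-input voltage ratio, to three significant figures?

Voltage ratio = 10^(dB/20).
10^(25.9/20) = 10^(1.295) = 19.7.

19.7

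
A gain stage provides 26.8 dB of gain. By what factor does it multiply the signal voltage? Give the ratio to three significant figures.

Voltage ratio = 10^(dB/20).
10^(26.8/20) = 10^(1.340) = 21.9.

21.9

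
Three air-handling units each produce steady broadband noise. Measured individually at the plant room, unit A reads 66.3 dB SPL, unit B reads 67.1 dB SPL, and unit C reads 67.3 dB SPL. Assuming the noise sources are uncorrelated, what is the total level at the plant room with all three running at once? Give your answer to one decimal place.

71.7 dB SPL

Incoherent sources sum as intensities:
L_total = 10·log₁₀(10^(66.3/10) + 10^(67.1/10) + 10^(67.3/10)) = 10·log₁₀(14760000) = 71.7 dB SPL.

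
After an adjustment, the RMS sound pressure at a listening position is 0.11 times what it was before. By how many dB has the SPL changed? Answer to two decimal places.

SPL change from a pressure ratio uses the 20·log₁₀ form:
20·log₁₀(0.11) = -19.17 dB.

-19.17 dB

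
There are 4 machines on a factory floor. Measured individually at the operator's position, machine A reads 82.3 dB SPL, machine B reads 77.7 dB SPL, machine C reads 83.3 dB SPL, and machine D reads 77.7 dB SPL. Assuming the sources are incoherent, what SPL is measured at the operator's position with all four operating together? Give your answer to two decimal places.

Uncorrelated sources add in intensity (power), not in dB.
L_total = 10·log₁₀(10^(82.3/10) + 10^(77.7/10) + 10^(83.3/10) + 10^(77.7/10)) = 10·log₁₀(501400000) = 87.00 dB SPL.

87.00 dB SPL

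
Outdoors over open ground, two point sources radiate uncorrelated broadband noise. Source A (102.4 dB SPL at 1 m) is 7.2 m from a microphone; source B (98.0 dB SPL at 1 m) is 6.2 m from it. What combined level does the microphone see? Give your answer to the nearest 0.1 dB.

87.0 dB SPL

At the listener: L_A = 102.4 − 20·log₁₀(7.2) = 85.25 dB; L_B = 98.0 − 20·log₁₀(6.2) = 82.15 dB.
Combined: 10·log₁₀(10^(85.25/10)+10^(82.15/10)) = 87.0 dB SPL.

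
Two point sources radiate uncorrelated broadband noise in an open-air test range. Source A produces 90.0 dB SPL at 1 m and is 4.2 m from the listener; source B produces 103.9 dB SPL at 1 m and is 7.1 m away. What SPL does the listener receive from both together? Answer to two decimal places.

At the listener: L_A = 90.0 − 20·log₁₀(4.2) = 77.535 dB; L_B = 103.9 − 20·log₁₀(7.1) = 86.875 dB.
Combined: 10·log₁₀(10^(77.535/10)+10^(86.875/10)) = 87.35 dB SPL.

87.35 dB SPL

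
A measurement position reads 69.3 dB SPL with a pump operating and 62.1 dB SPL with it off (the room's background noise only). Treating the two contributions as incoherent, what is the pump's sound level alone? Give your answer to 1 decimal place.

Subtract intensities: L_src = 10·log₁₀(10^(L_total/10) − 10^(L_bg/10)).
L_src = 10·log₁₀(10^(69.3/10) − 10^(62.1/10)) = 10·log₁₀(6890000) = 68.4 dB SPL.

68.4 dB SPL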